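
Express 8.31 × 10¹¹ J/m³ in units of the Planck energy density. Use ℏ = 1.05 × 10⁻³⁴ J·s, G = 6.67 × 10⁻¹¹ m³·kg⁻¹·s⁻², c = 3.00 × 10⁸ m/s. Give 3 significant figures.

Planck energy density: u_P = c⁷/(ℏG²) = 4.68 × 10¹¹³ J/m³.
8.31 × 10¹¹ / 4.68 × 10¹¹³ = 1.77 × 10⁻¹⁰²

1.77 × 10⁻¹⁰²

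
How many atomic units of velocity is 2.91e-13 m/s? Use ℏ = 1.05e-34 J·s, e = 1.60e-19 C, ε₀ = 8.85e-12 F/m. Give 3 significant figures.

atomic unit of velocity: v_au = e²/(4πε₀ℏ) = 2.19e6 m/s.
2.91e-13 / 2.19e6 = 1.33e-19

1.33e-19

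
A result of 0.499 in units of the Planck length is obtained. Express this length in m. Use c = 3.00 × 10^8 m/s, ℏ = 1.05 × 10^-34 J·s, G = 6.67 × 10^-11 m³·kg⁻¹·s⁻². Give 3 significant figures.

One Planck length: ℓ_P = √(ℏG/c³) = 1.61 × 10^-35 m.
0.499 × 1.61 × 10^-35 m = 8.04 × 10^-36 m

8.04 × 10^-36 m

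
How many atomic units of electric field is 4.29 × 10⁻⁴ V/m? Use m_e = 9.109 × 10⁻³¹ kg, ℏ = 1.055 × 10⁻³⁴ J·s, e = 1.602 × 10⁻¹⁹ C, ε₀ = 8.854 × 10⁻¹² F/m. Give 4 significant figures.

atomic unit of electric field: E_au = E_h/(e a₀) = m_e²e⁵/((4πε₀)³ℏ⁴) = 5.131 × 10¹¹ V/m.
4.29 × 10⁻⁴ / 5.131 × 10¹¹ = 8.361 × 10⁻¹⁶

8.361 × 10⁻¹⁶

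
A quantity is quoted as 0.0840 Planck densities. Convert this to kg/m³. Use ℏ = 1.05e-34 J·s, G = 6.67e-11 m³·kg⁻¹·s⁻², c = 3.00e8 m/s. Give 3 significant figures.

4.37e95 kg/m³

One Planck density: ρ_P = c⁵/(ℏG²) = 5.20e96 kg/m³.
0.0840 × 5.20e96 kg/m³ = 4.37e95 kg/m³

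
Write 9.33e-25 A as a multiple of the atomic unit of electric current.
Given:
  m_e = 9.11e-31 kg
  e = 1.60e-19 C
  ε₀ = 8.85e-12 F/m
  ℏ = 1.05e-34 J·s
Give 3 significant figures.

atomic unit of electric current: I_au = e E_h/ℏ = m_e e⁵/((4πε₀)²ℏ³) = 6.67e-3 A.
9.33e-25 / 6.67e-3 = 1.40e-22

1.40e-22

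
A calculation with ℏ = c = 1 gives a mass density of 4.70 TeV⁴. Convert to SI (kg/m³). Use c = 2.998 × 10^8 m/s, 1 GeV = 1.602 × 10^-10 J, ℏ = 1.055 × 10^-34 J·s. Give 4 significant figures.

Mass density is [E]/(c²[L]³) = [E]⁴/(ℏ³c⁵).
1 GeV⁴ → 1/(ℏ³c⁵) × (1 GeV in J)⁴ = 2.316 × 10^20 kg/m³.
Convert the energy scale: 4.70 TeV⁴ = 4.70 × 10^12 GeV⁴.
Result: 4.70 × 10^12 × 2.316 × 10^20 = 1.089 × 10^33 kg/m³.

1.089 × 10^33 kg/m³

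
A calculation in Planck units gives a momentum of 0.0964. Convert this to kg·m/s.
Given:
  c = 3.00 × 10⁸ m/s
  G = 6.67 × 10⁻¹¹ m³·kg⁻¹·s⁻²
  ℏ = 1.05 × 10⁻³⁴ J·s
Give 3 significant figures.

0.628 kg·m/s

One Planck momentum: p_P = √(ℏc³/G) = 6.52 kg·m/s.
0.0964 × 6.52 kg·m/s = 0.628 kg·m/s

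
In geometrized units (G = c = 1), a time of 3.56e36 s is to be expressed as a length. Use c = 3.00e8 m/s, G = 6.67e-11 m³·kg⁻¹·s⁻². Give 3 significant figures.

1.07e45 m

Time → length via c.
3.56e36 s × (c) = 1.07e45 m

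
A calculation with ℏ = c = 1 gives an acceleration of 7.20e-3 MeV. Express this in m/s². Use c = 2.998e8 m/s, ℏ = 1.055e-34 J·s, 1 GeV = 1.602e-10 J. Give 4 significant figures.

Acceleration is [L]/[T]² = c·[E]/ℏ.
1 GeV → c/ℏ × (1 GeV in J) = 4.552e32 m/s².
Convert the energy scale: 7.20e-3 MeV = 7.20e-6 GeV.
Result: 7.20e-6 × 4.552e32 = 3.278e27 m/s².

3.278e27 m/s²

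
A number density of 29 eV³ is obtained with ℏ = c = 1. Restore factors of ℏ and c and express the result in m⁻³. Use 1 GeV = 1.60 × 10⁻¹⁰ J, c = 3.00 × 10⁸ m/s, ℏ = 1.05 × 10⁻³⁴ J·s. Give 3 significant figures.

Number density is [L]⁻³ = [E]³/(ℏc)³.
1 GeV³ → 1/(ℏc)³ × (1 GeV in J)³ = 1.31 × 10⁴⁷ m⁻³.
Convert the energy scale: 29 eV³ = 2.90 × 10⁻²⁶ GeV³.
Result: 2.90 × 10⁻²⁶ × 1.31 × 10⁴⁷ = 3.80 × 10²¹ m⁻³.

3.80 × 10²¹ m⁻³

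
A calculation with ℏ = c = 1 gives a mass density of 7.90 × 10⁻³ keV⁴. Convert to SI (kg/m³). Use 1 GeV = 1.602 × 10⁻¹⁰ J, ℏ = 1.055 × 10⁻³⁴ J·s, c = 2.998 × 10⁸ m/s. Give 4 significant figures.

1.830 × 10⁻⁶ kg/m³

Mass density is [E]/(c²[L]³) = [E]⁴/(ℏ³c⁵).
1 GeV⁴ → 1/(ℏ³c⁵) × (1 GeV in J)⁴ = 2.316 × 10²⁰ kg/m³.
Convert the energy scale: 7.90 × 10⁻³ keV⁴ = 7.90 × 10⁻²⁷ GeV⁴.
Result: 7.90 × 10⁻²⁷ × 2.316 × 10²⁰ = 1.830 × 10⁻⁶ kg/m³.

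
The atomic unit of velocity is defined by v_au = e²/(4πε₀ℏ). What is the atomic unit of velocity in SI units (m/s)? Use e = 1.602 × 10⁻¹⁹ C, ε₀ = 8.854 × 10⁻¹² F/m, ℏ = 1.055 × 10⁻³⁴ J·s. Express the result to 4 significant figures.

v_au = e²/(4πε₀ℏ)
  = 2.566 × 10⁻³⁸ / 1.174 × 10⁻⁴⁴
  = 2.186 × 10⁶ m/s

2.186 × 10⁶ m/s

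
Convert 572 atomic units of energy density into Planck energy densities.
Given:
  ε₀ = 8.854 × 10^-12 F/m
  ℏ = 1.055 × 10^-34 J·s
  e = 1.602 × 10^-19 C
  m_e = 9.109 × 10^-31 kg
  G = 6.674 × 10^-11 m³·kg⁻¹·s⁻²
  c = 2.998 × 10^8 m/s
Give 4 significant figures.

atomic unit of energy density: u_au = E_h/a₀³ = m_e⁴e¹⁰/((4πε₀)⁵ℏ⁸) = 2.929 × 10^13 J/m³
Planck energy density: u_P = c⁷/(ℏG²) = 4.632 × 10^113 J/m³
572 × 2.929 × 10^13 / 4.632 × 10^113 = 3.617 × 10^-98

3.617 × 10^-98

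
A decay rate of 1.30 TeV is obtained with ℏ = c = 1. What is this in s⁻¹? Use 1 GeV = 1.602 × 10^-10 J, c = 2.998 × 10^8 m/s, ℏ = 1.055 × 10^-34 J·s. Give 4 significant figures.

A rate is [E]/ℏ; divide by ℏ.
1 GeV → 1/ℏ × (1 GeV in J) = 1.518 × 10^24 s⁻¹.
Convert the energy scale: 1.30 TeV = 1.30 × 10^3 GeV.
Result: 1.30 × 10^3 × 1.518 × 10^24 = 1.974 × 10^27 s⁻¹.

1.974 × 10^27 s⁻¹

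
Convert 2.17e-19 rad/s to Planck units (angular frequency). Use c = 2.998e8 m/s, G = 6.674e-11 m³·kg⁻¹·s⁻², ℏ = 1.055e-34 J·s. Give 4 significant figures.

Planck angular frequency: ω_P = √(c⁵/(ℏG)) = 1.855e43 rad/s.
2.17e-19 / 1.855e43 = 1.170e-62

1.170e-62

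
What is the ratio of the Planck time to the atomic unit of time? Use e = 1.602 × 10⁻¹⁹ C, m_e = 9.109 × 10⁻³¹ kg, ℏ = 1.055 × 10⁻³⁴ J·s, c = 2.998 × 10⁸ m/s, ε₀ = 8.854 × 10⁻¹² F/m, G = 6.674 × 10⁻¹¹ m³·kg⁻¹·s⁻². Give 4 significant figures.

2.225 × 10⁻²⁷

Planck time: t_P = √(ℏG/c⁵) = 5.392 × 10⁻⁴⁴ s
atomic unit of time: τ_au = (4πε₀)²ℏ³/(m_e e⁴) = 2.423 × 10⁻¹⁷ s
ratio = 5.392 × 10⁻⁴⁴ / 2.423 × 10⁻¹⁷ = 2.225 × 10⁻²⁷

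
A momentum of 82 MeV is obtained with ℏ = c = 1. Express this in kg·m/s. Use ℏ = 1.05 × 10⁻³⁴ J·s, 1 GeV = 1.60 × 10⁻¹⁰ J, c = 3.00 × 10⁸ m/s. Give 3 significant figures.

4.37 × 10⁻²⁰ kg·m/s

Momentum is [E]/c; divide by c.
1 GeV → 1/c × (1 GeV in J) = 5.33 × 10⁻¹⁹ kg·m/s.
Convert the energy scale: 82 MeV = 0.0820 GeV.
Result: 0.0820 × 5.33 × 10⁻¹⁹ = 4.37 × 10⁻²⁰ kg·m/s.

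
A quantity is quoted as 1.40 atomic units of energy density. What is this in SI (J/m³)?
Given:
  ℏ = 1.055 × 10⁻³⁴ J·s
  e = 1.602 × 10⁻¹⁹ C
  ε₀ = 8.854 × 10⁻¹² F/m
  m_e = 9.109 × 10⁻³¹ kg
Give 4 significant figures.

4.101 × 10¹³ J/m³

One atomic unit of energy density: u_au = E_h/a₀³ = m_e⁴e¹⁰/((4πε₀)⁵ℏ⁸) = 2.929 × 10¹³ J/m³.
1.40 × 2.929 × 10¹³ J/m³ = 4.101 × 10¹³ J/m³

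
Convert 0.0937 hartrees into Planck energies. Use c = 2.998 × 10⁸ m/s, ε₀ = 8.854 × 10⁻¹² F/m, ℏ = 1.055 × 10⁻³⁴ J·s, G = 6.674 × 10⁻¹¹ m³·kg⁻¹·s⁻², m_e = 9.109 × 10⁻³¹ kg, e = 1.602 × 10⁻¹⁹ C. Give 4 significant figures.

hartree: E_h = m_e e⁴/(4πε₀ℏ)² = 4.354 × 10⁻¹⁸ J
Planck energy: E_P = √(ℏc⁵/G) = 1.957 × 10⁹ J
0.0937 × 4.354 × 10⁻¹⁸ / 1.957 × 10⁹ = 2.085 × 10⁻²⁸

2.085 × 10⁻²⁸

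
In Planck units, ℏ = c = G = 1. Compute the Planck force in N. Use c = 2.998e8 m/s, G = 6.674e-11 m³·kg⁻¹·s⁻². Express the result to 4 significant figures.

Dimensional analysis gives F_P = c⁴/G.
  = 8.078e33 / 6.674e-11
  = 1.210e44 N

1.210e44 N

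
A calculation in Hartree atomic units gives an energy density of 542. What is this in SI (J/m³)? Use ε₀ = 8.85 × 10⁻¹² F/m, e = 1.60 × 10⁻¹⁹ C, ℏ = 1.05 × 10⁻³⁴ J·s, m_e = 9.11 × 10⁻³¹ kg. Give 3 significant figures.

1.63 × 10¹⁶ J/m³

One atomic unit of energy density: u_au = E_h/a₀³ = m_e⁴e¹⁰/((4πε₀)⁵ℏ⁸) = 3.01 × 10¹³ J/m³.
542 × 3.01 × 10¹³ J/m³ = 1.63 × 10¹⁶ J/m³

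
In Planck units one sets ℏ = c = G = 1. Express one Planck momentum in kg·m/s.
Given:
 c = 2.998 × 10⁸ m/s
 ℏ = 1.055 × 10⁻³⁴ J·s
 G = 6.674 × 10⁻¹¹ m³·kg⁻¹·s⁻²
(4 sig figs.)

p_P = √(ℏc³/G)
  = √(42.60)
  = 6.527 kg·m/s

6.527 kg·m/s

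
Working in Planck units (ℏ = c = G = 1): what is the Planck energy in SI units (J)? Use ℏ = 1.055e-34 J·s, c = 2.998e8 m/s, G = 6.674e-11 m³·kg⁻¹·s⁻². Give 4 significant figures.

1.957e9 J

From ℏ = c = G = 1 the energy scale is E_P = √(ℏc⁵/G).
  = √(3.828e18)
  = 1.957e9 J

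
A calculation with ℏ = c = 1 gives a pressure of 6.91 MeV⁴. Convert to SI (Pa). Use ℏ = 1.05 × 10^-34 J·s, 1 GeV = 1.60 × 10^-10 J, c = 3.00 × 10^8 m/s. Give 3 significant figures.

1.45 × 10^26 Pa

Pressure is [E]/[L]³ = [E]⁴/(ℏc)³.
1 GeV⁴ → 1/(ℏc)³ × (1 GeV in J)⁴ = 2.10 × 10^37 Pa.
Convert the energy scale: 6.91 MeV⁴ = 6.91 × 10^-12 GeV⁴.
Result: 6.91 × 10^-12 × 2.10 × 10^37 = 1.45 × 10^26 Pa.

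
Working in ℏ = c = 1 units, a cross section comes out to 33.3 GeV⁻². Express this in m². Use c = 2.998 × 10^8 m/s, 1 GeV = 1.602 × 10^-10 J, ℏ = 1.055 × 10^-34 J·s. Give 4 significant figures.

1.298 × 10^-30 m²

Area is [L]² = [E]⁻²·(ℏc)²; restore (ℏc)².
1 GeV⁻² → (ℏc)² × (1 GeV in J)⁻² = 3.898 × 10^-32 m².
Result: 33.3 × 3.898 × 10^-32 = 1.298 × 10^-30 m².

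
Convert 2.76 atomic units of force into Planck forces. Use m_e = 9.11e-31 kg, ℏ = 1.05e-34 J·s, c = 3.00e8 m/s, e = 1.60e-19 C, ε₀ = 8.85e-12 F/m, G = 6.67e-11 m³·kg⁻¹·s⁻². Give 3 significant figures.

1.89e-51

atomic unit of force: F_au = E_h/a₀ = m_e²e⁶/((4πε₀)³ℏ⁴) = 8.33e-8 N
Planck force: F_P = c⁴/G = 1.21e44 N
2.76 × 8.33e-8 / 1.21e44 = 1.89e-51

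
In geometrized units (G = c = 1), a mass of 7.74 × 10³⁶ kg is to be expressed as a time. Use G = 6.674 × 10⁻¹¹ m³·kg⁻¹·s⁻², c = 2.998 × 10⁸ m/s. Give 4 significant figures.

19.17 s

Mass → time via G/c³.
7.74 × 10³⁶ kg × (G/c³) = 19.17 s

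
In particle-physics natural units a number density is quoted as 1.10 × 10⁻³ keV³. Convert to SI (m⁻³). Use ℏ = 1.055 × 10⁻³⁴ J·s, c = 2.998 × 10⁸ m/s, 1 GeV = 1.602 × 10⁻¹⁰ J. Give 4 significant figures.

Number density is [L]⁻³ = [E]³/(ℏc)³.
1 GeV³ → 1/(ℏc)³ × (1 GeV in J)³ = 1.299 × 10⁴⁷ m⁻³.
Convert the energy scale: 1.10 × 10⁻³ keV³ = 1.10 × 10⁻²¹ GeV³.
Result: 1.10 × 10⁻²¹ × 1.299 × 10⁴⁷ = 1.429 × 10²⁶ m⁻³.

1.429 × 10²⁶ m⁻³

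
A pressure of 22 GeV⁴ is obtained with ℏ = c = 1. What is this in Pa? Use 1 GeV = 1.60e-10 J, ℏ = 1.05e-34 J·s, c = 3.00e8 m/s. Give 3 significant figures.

Pressure is [E]/[L]³ = [E]⁴/(ℏc)³.
1 GeV⁴ → 1/(ℏc)³ × (1 GeV in J)⁴ = 2.10e37 Pa.
Result: 22 × 2.10e37 = 4.61e38 Pa.

4.61e38 Pa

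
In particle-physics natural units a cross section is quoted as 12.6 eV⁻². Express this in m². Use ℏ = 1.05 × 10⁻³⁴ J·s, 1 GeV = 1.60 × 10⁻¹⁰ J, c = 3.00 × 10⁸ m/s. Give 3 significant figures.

Area is [L]² = [E]⁻²·(ℏc)²; restore (ℏc)².
1 GeV⁻² → (ℏc)² × (1 GeV in J)⁻² = 3.88 × 10⁻³² m².
Convert the energy scale: 12.6 eV⁻² = 1.26 × 10¹⁹ GeV⁻².
Result: 1.26 × 10¹⁹ × 3.88 × 10⁻³² = 4.88 × 10⁻¹³ m².

4.88 × 10⁻¹³ m²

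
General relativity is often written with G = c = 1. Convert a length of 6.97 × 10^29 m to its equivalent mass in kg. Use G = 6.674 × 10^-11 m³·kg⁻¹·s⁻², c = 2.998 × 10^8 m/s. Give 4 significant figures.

9.387 × 10^56 kg

Length → mass via c²/G.
6.97 × 10^29 m × (c²/G) = 9.387 × 10^56 kg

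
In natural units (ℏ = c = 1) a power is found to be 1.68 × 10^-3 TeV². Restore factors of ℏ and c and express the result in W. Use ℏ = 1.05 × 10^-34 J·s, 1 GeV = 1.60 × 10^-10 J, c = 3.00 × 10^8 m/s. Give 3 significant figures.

Power is [E]/[T] = [E]²/ℏ.
1 GeV² → 1/ℏ × (1 GeV in J)² = 2.44 × 10^14 W.
Convert the energy scale: 1.68 × 10^-3 TeV² = 1.68 × 10^3 GeV².
Result: 1.68 × 10^3 × 2.44 × 10^14 = 4.10 × 10^17 W.

4.10 × 10^17 W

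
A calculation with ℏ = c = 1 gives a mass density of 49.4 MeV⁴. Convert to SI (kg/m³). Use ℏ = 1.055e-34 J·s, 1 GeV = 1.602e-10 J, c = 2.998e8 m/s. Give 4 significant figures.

Mass density is [E]/(c²[L]³) = [E]⁴/(ℏ³c⁵).
1 GeV⁴ → 1/(ℏ³c⁵) × (1 GeV in J)⁴ = 2.316e20 kg/m³.
Convert the energy scale: 49.4 MeV⁴ = 4.94e-11 GeV⁴.
Result: 4.94e-11 × 2.316e20 = 1.144e10 kg/m³.

1.144e10 kg/m³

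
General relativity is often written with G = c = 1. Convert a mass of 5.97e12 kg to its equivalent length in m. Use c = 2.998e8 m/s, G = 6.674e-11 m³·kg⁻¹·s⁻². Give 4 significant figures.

In G = c = 1 units mass has dimensions of length; the conversion factor is G/c².
5.97e12 kg × (G/c²) = 4.433e-15 m

4.433e-15 m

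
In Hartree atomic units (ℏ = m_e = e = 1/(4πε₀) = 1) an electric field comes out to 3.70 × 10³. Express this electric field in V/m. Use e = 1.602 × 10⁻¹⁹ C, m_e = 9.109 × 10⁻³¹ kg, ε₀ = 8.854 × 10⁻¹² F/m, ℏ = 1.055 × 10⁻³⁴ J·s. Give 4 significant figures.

One atomic unit of electric field: E_au = E_h/(e a₀) = m_e²e⁵/((4πε₀)³ℏ⁴) = 5.131 × 10¹¹ V/m.
3.70 × 10³ × 5.131 × 10¹¹ V/m = 1.898 × 10¹⁵ V/m

1.898 × 10¹⁵ V/m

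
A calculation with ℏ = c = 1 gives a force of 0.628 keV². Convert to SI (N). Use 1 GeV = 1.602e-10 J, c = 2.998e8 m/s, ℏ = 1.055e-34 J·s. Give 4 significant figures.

5.096e-7 N

Force is [E]/[L] = [E]²/(ℏc); restore (ℏc)⁻¹.
1 GeV² → 1/(ℏc) × (1 GeV in J)² = 8.114e5 N.
Convert the energy scale: 0.628 keV² = 6.28e-13 GeV².
Result: 6.28e-13 × 8.114e5 = 5.096e-7 N.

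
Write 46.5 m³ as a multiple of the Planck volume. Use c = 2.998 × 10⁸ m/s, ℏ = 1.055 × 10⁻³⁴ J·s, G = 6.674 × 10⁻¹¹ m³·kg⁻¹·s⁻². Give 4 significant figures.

1.101 × 10¹⁰⁶

Planck volume: V_P = (ℏG/c³)^(3/2) = 4.224 × 10⁻¹⁰⁵ m³.
46.5 / 4.224 × 10⁻¹⁰⁵ = 1.101 × 10¹⁰⁶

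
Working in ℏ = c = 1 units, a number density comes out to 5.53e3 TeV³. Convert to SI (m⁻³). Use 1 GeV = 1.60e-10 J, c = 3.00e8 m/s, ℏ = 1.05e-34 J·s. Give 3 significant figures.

Number density is [L]⁻³ = [E]³/(ℏc)³.
1 GeV³ → 1/(ℏc)³ × (1 GeV in J)³ = 1.31e47 m⁻³.
Convert the energy scale: 5.53e3 TeV³ = 5.53e12 GeV³.
Result: 5.53e12 × 1.31e47 = 7.25e59 m⁻³.

7.25e59 m⁻³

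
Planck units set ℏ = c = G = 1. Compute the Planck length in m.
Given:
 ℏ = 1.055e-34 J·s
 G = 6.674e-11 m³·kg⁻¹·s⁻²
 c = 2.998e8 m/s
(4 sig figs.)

From ℏ = c = G = 1 the length scale is ℓ_P = √(ℏG/c³).
  = √(2.613e-70)
  = 1.616e-35 m

1.616e-35 m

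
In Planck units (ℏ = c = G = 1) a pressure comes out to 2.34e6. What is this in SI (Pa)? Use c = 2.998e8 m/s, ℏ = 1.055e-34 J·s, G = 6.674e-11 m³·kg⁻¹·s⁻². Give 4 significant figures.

1.084e120 Pa

One Planck pressure: p_P = c⁷/(ℏG²) = 4.632e113 Pa.
2.34e6 × 4.632e113 Pa = 1.084e120 Pa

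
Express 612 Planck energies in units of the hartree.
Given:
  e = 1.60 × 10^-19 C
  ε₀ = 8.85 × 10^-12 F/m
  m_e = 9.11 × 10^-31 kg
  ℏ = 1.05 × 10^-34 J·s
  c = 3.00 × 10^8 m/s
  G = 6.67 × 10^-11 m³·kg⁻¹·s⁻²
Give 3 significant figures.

2.73 × 10^29

Planck energy: E_P = √(ℏc⁵/G) = 1.96 × 10^9 J
hartree: E_h = m_e e⁴/(4πε₀ℏ)² = 4.38 × 10^-18 J
612 × 1.96 × 10^9 / 4.38 × 10^-18 = 2.73 × 10^29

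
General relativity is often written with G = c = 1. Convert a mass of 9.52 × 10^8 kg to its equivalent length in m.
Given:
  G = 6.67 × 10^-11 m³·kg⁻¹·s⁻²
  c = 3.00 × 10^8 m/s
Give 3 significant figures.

7.06 × 10^-19 m

In G = c = 1 units mass has dimensions of length; the conversion factor is G/c².
9.52 × 10^8 kg × (G/c²) = 7.06 × 10^-19 m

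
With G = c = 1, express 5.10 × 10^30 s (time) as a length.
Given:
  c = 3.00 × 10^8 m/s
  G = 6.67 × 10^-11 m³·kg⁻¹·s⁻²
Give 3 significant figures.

Time → length via c.
5.10 × 10^30 s × (c) = 1.53 × 10^39 m

1.53 × 10^39 m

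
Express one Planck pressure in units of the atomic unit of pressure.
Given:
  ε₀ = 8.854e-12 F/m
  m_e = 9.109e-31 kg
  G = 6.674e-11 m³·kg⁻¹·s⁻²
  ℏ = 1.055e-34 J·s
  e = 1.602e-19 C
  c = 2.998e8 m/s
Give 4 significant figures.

Planck pressure: p_P = c⁷/(ℏG²) = 4.632e113 Pa
atomic unit of pressure: P_au = E_h/a₀³ = m_e⁴e¹⁰/((4πε₀)⁵ℏ⁸) = 2.929e13 Pa
ratio = 4.632e113 / 2.929e13 = 1.581e100

1.581e100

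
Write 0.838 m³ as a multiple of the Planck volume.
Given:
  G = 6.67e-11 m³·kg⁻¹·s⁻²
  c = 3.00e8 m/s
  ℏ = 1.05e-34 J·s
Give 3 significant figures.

2.01e104

Planck volume: V_P = (ℏG/c³)^(3/2) = 4.18e-105 m³.
0.838 / 4.18e-105 = 2.01e104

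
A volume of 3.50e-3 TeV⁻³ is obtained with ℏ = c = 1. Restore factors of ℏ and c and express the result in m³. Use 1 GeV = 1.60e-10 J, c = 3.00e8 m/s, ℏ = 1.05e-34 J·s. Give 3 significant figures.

Volume is [L]³ = [E]⁻³·(ℏc)³.
1 GeV⁻³ → (ℏc)³ × (1 GeV in J)⁻³ = 7.63e-48 m³.
Convert the energy scale: 3.50e-3 TeV⁻³ = 3.50e-12 GeV⁻³.
Result: 3.50e-12 × 7.63e-48 = 2.67e-59 m³.

2.67e-59 m³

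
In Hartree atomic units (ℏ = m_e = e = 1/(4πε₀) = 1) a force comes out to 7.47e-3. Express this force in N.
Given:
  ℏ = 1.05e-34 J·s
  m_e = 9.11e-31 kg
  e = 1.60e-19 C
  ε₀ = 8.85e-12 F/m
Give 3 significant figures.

One atomic unit of force: F_au = E_h/a₀ = m_e²e⁶/((4πε₀)³ℏ⁴) = 8.33e-8 N.
7.47e-3 × 8.33e-8 N = 6.22e-10 N

6.22e-10 N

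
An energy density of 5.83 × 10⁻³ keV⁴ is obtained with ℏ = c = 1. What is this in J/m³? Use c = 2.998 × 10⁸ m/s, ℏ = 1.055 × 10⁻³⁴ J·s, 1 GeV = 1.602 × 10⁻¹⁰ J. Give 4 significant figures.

1.214 × 10¹¹ J/m³

[E]/[L]³ = [E]⁴/(ℏc)³; restore (ℏc)⁻³.
1 GeV⁴ → 1/(ℏc)³ × (1 GeV in J)⁴ = 2.082 × 10³⁷ J/m³.
Convert the energy scale: 5.83 × 10⁻³ keV⁴ = 5.83 × 10⁻²⁷ GeV⁴.
Result: 5.83 × 10⁻²⁷ × 2.082 × 10³⁷ = 1.214 × 10¹¹ J/m³.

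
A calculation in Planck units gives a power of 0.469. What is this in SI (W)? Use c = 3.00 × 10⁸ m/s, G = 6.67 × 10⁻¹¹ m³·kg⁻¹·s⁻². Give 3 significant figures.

One Planck power: P_P = c⁵/G = 3.64 × 10⁵² W.
0.469 × 3.64 × 10⁵² W = 1.71 × 10⁵² W

1.71 × 10⁵² W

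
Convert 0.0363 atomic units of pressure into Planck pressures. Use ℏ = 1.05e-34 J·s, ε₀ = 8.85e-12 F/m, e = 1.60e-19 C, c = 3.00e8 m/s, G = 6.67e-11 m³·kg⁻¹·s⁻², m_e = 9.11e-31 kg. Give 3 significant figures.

atomic unit of pressure: P_au = E_h/a₀³ = m_e⁴e¹⁰/((4πε₀)⁵ℏ⁸) = 3.01e13 Pa
Planck pressure: p_P = c⁷/(ℏG²) = 4.68e113 Pa
0.0363 × 3.01e13 / 4.68e113 = 2.34e-102

2.34e-102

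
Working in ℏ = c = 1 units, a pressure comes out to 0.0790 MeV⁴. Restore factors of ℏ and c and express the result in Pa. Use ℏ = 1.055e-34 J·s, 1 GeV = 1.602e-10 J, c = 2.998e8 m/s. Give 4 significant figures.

Pressure is [E]/[L]³ = [E]⁴/(ℏc)³.
1 GeV⁴ → 1/(ℏc)³ × (1 GeV in J)⁴ = 2.082e37 Pa.
Convert the energy scale: 0.0790 MeV⁴ = 7.90e-14 GeV⁴.
Result: 7.90e-14 × 2.082e37 = 1.644e24 Pa.

1.644e24 Pa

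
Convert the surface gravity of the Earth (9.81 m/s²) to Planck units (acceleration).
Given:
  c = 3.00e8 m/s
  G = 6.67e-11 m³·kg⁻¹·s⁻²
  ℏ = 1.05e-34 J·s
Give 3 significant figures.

Planck acceleration: a_P = √(c⁷/(ℏG)) = 5.59e51 m/s².
9.81 / 5.59e51 = 1.76e-51

1.76e-51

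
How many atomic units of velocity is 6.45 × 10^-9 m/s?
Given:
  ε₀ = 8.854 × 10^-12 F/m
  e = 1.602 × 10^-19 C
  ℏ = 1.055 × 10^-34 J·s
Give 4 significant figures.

atomic unit of velocity: v_au = e²/(4πε₀ℏ) = 2.186 × 10^6 m/s.
6.45 × 10^-9 / 2.186 × 10^6 = 2.950 × 10^-15

2.950 × 10^-15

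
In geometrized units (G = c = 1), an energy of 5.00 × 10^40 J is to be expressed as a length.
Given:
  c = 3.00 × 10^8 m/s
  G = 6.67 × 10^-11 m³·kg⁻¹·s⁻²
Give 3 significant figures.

Energy → length via G/c⁴.
5.00 × 10^40 J × (G/c⁴) = 4.12 × 10^-4 m

4.12 × 10^-4 m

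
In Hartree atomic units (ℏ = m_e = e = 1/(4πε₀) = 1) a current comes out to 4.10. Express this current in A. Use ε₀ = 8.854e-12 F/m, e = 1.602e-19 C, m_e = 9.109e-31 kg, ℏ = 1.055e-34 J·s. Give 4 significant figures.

One atomic unit of electric current: I_au = e E_h/ℏ = m_e e⁵/((4πε₀)²ℏ³) = 6.612e-3 A.
4.10 × 6.612e-3 A = 0.02711 A

0.02711 A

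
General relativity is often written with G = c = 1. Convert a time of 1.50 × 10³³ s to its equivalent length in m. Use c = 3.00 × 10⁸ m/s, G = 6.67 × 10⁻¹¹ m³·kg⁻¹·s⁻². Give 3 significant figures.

4.50 × 10⁴¹ m

Time → length via c.
1.50 × 10³³ s × (c) = 4.50 × 10⁴¹ m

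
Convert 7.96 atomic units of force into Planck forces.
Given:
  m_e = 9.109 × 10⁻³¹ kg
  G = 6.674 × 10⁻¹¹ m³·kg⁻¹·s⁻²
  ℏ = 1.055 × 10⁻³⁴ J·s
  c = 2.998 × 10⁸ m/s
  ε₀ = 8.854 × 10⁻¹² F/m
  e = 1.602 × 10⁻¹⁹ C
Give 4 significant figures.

5.405 × 10⁻⁵¹

atomic unit of force: F_au = E_h/a₀ = m_e²e⁶/((4πε₀)³ℏ⁴) = 8.220 × 10⁻⁸ N
Planck force: F_P = c⁴/G = 1.210 × 10⁴⁴ N
7.96 × 8.220 × 10⁻⁸ / 1.210 × 10⁴⁴ = 5.405 × 10⁻⁵¹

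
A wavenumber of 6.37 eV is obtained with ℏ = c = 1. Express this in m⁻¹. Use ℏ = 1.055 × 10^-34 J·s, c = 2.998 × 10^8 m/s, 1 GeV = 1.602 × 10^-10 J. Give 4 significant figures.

Inverse length is [E]/(ℏc).
1 GeV → 1/(ℏc) × (1 GeV in J) = 5.065 × 10^15 m⁻¹.
Convert the energy scale: 6.37 eV = 6.37 × 10^-9 GeV.
Result: 6.37 × 10^-9 × 5.065 × 10^15 = 3.226 × 10^7 m⁻¹.

3.226 × 10^7 m⁻¹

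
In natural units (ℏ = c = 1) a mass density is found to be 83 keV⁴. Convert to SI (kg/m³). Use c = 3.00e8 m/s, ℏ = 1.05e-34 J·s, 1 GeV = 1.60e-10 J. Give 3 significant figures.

0.0193 kg/m³

Mass density is [E]/(c²[L]³) = [E]⁴/(ℏ³c⁵).
1 GeV⁴ → 1/(ℏ³c⁵) × (1 GeV in J)⁴ = 2.33e20 kg/m³.
Convert the energy scale: 83 keV⁴ = 8.30e-23 GeV⁴.
Result: 8.30e-23 × 2.33e20 = 0.0193 kg/m³.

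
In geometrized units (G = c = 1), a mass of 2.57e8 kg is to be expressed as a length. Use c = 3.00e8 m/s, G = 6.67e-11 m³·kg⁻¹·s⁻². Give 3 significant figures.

In G = c = 1 units mass has dimensions of length; the conversion factor is G/c².
2.57e8 kg × (G/c²) = 1.90e-19 m

1.90e-19 m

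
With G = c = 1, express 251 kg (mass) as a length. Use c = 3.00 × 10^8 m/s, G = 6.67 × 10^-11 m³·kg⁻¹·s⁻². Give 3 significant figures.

1.86 × 10^-25 m

In G = c = 1 units mass has dimensions of length; the conversion factor is G/c².
251 kg × (G/c²) = 1.86 × 10^-25 m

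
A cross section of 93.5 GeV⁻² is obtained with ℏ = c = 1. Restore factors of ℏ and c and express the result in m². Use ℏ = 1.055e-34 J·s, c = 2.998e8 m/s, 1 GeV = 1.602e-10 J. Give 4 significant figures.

Area is [L]² = [E]⁻²·(ℏc)²; restore (ℏc)².
1 GeV⁻² → (ℏc)² × (1 GeV in J)⁻² = 3.898e-32 m².
Result: 93.5 × 3.898e-32 = 3.645e-30 m².

3.645e-30 m²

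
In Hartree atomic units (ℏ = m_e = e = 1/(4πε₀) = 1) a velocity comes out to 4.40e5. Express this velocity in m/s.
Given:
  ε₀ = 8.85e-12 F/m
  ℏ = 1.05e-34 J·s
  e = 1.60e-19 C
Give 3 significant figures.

9.65e11 m/s

One atomic unit of velocity: v_au = e²/(4πε₀ℏ) = 2.19e6 m/s.
4.40e5 × 2.19e6 m/s = 9.65e11 m/s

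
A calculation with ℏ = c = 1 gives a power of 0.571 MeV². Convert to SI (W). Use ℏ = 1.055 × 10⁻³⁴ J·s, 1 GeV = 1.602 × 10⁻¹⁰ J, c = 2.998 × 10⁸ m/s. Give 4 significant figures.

1.389 × 10⁸ W

Power is [E]/[T] = [E]²/ℏ.
1 GeV² → 1/ℏ × (1 GeV in J)² = 2.433 × 10¹⁴ W.
Convert the energy scale: 0.571 MeV² = 5.71 × 10⁻⁷ GeV².
Result: 5.71 × 10⁻⁷ × 2.433 × 10¹⁴ = 1.389 × 10⁸ W.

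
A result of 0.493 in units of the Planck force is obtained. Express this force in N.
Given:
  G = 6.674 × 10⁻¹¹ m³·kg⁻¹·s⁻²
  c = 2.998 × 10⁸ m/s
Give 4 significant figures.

One Planck force: F_P = c⁴/G = 1.210 × 10⁴⁴ N.
0.493 × 1.210 × 10⁴⁴ N = 5.967 × 10⁴³ N

5.967 × 10⁴³ N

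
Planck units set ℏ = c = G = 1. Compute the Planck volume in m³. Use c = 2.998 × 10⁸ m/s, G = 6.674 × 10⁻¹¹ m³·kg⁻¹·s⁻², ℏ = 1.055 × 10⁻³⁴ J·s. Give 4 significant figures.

4.224 × 10⁻¹⁰⁵ m³

Dimensional analysis gives V_P = (ℏG/c³)^(3/2).
  = √(1.784 × 10⁻²⁰⁹)
  = 4.224 × 10⁻¹⁰⁵ m³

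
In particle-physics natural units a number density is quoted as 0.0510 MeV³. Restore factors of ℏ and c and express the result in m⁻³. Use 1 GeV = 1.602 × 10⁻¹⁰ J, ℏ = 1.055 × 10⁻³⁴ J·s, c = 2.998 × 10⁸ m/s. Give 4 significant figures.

Number density is [L]⁻³ = [E]³/(ℏc)³.
1 GeV³ → 1/(ℏc)³ × (1 GeV in J)³ = 1.299 × 10⁴⁷ m⁻³.
Convert the energy scale: 0.0510 MeV³ = 5.10 × 10⁻¹¹ GeV³.
Result: 5.10 × 10⁻¹¹ × 1.299 × 10⁴⁷ = 6.627 × 10³⁶ m⁻³.

6.627 × 10³⁶ m⁻³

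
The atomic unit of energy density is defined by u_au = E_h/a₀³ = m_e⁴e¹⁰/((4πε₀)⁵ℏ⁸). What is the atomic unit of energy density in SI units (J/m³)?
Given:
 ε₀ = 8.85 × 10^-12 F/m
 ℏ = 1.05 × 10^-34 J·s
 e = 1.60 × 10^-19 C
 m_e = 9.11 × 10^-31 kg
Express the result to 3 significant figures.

3.01 × 10^13 J/m³

u_au = E_h/a₀³ = m_e⁴e¹⁰/((4πε₀)⁵ℏ⁸)
E_h = 4.38 × 10^-18 J
a₀ = 5.26 × 10^-11 m
E_h/a₀³ = 3.01 × 10^13 J/m³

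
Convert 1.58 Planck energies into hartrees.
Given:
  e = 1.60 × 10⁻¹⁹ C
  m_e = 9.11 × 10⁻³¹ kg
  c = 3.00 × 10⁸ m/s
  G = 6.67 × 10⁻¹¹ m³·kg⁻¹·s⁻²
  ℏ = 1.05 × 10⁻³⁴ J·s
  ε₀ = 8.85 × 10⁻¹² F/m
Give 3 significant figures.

Planck energy: E_P = √(ℏc⁵/G) = 1.96 × 10⁹ J
hartree: E_h = m_e e⁴/(4πε₀ℏ)² = 4.38 × 10⁻¹⁸ J
1.58 × 1.96 × 10⁹ / 4.38 × 10⁻¹⁸ = 7.06 × 10²⁶

7.06 × 10²⁶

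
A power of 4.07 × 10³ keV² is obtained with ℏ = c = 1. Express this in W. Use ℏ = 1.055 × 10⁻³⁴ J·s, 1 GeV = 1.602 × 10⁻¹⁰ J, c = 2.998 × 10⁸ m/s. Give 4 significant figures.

9.901 × 10⁵ W

Power is [E]/[T] = [E]²/ℏ.
1 GeV² → 1/ℏ × (1 GeV in J)² = 2.433 × 10¹⁴ W.
Convert the energy scale: 4.07 × 10³ keV² = 4.07 × 10⁻⁹ GeV².
Result: 4.07 × 10⁻⁹ × 2.433 × 10¹⁴ = 9.901 × 10⁵ W.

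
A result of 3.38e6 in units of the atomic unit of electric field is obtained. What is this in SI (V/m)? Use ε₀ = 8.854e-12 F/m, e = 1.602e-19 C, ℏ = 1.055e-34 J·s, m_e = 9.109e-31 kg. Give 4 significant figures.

One atomic unit of electric field: E_au = E_h/(e a₀) = m_e²e⁵/((4πε₀)³ℏ⁴) = 5.131e11 V/m.
3.38e6 × 5.131e11 V/m = 1.734e18 V/m

1.734e18 V/m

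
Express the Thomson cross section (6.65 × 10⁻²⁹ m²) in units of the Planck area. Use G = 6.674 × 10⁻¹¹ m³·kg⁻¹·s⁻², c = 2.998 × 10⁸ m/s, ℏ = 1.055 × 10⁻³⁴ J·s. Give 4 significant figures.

Planck area: A_P = ℏG/c³ = 2.613 × 10⁻⁷⁰ m².
6.65 × 10⁻²⁹ / 2.613 × 10⁻⁷⁰ = 2.545 × 10⁴¹

2.545 × 10⁴¹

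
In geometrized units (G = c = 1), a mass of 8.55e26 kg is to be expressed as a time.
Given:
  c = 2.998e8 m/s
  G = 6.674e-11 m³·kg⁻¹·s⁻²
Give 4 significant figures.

Mass → time via G/c³.
8.55e26 kg × (G/c³) = 2.118e-9 s

2.118e-9 s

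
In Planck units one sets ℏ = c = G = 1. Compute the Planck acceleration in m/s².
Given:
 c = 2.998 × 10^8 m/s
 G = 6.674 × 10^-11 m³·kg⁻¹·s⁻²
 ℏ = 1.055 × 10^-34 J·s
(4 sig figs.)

a_P = √(c⁷/(ℏG))
  = √(3.092 × 10^103)
  = 5.560 × 10^51 m/s²

5.560 × 10^51 m/s²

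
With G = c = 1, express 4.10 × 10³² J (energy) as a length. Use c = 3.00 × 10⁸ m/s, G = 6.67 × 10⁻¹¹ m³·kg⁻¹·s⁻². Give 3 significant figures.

Energy → length via G/c⁴.
4.10 × 10³² J × (G/c⁴) = 3.38 × 10⁻¹² m

3.38 × 10⁻¹² m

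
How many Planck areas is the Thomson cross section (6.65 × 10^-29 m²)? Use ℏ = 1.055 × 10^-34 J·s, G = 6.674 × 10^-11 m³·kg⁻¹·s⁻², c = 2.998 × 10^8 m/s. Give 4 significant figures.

Planck area: A_P = ℏG/c³ = 2.613 × 10^-70 m².
6.65 × 10^-29 / 2.613 × 10^-70 = 2.545 × 10^41

2.545 × 10^41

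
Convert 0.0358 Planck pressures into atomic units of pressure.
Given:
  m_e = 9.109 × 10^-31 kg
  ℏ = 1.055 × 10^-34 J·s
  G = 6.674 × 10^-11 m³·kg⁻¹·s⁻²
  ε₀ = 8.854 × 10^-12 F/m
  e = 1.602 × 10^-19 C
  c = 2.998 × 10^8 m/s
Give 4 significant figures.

Planck pressure: p_P = c⁷/(ℏG²) = 4.632 × 10^113 Pa
atomic unit of pressure: P_au = E_h/a₀³ = m_e⁴e¹⁰/((4πε₀)⁵ℏ⁸) = 2.929 × 10^13 Pa
0.0358 × 4.632 × 10^113 / 2.929 × 10^13 = 5.662 × 10^98

5.662 × 10^98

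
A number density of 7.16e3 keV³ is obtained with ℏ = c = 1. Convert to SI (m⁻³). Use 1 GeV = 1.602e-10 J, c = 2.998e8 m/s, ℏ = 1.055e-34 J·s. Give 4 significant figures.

Number density is [L]⁻³ = [E]³/(ℏc)³.
1 GeV³ → 1/(ℏc)³ × (1 GeV in J)³ = 1.299e47 m⁻³.
Convert the energy scale: 7.16e3 keV³ = 7.16e-15 GeV³.
Result: 7.16e-15 × 1.299e47 = 9.304e32 m⁻³.

9.304e32 m⁻³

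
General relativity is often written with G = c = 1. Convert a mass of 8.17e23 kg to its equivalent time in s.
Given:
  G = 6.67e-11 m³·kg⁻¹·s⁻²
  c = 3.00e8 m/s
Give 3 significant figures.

2.02e-12 s

Mass → time via G/c³.
8.17e23 kg × (G/c³) = 2.02e-12 s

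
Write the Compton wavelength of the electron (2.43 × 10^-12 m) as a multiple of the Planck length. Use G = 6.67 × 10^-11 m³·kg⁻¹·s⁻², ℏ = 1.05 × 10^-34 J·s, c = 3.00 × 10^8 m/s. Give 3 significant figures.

Planck length: ℓ_P = √(ℏG/c³) = 1.61 × 10^-35 m.
2.43 × 10^-12 / 1.61 × 10^-35 = 1.51 × 10^23

1.51 × 10^23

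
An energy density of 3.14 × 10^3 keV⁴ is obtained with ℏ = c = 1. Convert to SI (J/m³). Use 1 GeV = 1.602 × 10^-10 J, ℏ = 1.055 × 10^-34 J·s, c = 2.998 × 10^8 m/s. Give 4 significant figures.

6.536 × 10^16 J/m³

[E]/[L]³ = [E]⁴/(ℏc)³; restore (ℏc)⁻³.
1 GeV⁴ → 1/(ℏc)³ × (1 GeV in J)⁴ = 2.082 × 10^37 J/m³.
Convert the energy scale: 3.14 × 10^3 keV⁴ = 3.14 × 10^-21 GeV⁴.
Result: 3.14 × 10^-21 × 2.082 × 10^37 = 6.536 × 10^16 J/m³.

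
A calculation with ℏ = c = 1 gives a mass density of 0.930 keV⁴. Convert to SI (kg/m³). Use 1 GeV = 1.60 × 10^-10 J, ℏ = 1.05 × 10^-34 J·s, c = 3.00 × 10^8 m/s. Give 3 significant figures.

2.17 × 10^-4 kg/m³

Mass density is [E]/(c²[L]³) = [E]⁴/(ℏ³c⁵).
1 GeV⁴ → 1/(ℏ³c⁵) × (1 GeV in J)⁴ = 2.33 × 10^20 kg/m³.
Convert the energy scale: 0.930 keV⁴ = 9.30 × 10^-25 GeV⁴.
Result: 9.30 × 10^-25 × 2.33 × 10^20 = 2.17 × 10^-4 kg/m³.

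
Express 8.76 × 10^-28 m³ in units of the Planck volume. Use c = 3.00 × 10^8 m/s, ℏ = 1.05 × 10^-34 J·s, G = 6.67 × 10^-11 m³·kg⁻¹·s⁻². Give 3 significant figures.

Planck volume: V_P = (ℏG/c³)^(3/2) = 4.18 × 10^-105 m³.
8.76 × 10^-28 / 4.18 × 10^-105 = 2.10 × 10^77

2.10 × 10^77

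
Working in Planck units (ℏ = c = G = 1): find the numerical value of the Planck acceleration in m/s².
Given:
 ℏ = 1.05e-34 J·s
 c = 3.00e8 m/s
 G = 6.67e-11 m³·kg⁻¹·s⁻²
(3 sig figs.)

5.59e51 m/s²

The unique combination of the constants set to 1 with dimensions of acceleration is a_P = √(c⁷/(ℏG)).
  = √(3.12e103)
  = 5.59e51 m/s²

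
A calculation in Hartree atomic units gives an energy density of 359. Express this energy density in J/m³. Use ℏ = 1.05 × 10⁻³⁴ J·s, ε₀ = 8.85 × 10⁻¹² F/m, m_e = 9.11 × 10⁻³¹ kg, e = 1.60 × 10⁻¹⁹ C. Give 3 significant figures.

1.08 × 10¹⁶ J/m³

One atomic unit of energy density: u_au = E_h/a₀³ = m_e⁴e¹⁰/((4πε₀)⁵ℏ⁸) = 3.01 × 10¹³ J/m³.
359 × 3.01 × 10¹³ J/m³ = 1.08 × 10¹⁶ J/m³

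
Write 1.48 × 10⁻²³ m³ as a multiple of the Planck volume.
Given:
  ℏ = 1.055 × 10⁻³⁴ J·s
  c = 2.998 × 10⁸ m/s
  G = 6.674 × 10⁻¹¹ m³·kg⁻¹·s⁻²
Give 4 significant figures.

Planck volume: V_P = (ℏG/c³)^(3/2) = 4.224 × 10⁻¹⁰⁵ m³.
1.48 × 10⁻²³ / 4.224 × 10⁻¹⁰⁵ = 3.504 × 10⁸¹

3.504 × 10⁸¹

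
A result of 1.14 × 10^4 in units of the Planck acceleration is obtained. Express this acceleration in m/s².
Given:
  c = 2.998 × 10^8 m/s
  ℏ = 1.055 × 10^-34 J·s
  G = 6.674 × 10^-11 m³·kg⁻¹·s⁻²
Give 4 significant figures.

One Planck acceleration: a_P = √(c⁷/(ℏG)) = 5.560 × 10^51 m/s².
1.14 × 10^4 × 5.560 × 10^51 m/s² = 6.339 × 10^55 m/s²

6.339 × 10^55 m/s²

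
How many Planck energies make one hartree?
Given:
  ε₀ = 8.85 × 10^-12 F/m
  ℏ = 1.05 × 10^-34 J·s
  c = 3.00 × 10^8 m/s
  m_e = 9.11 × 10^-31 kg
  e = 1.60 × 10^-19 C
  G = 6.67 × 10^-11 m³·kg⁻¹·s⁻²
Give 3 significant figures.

hartree: E_h = m_e e⁴/(4πε₀ℏ)² = 4.38 × 10^-18 J
Planck energy: E_P = √(ℏc⁵/G) = 1.96 × 10^9 J
ratio = 4.38 × 10^-18 / 1.96 × 10^9 = 2.24 × 10^-27

2.24 × 10^-27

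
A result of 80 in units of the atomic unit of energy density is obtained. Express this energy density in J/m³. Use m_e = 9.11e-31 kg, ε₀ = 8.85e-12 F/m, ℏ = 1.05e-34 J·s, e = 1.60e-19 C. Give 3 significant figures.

2.41e15 J/m³

One atomic unit of energy density: u_au = E_h/a₀³ = m_e⁴e¹⁰/((4πε₀)⁵ℏ⁸) = 3.01e13 J/m³.
80 × 3.01e13 J/m³ = 2.41e15 J/m³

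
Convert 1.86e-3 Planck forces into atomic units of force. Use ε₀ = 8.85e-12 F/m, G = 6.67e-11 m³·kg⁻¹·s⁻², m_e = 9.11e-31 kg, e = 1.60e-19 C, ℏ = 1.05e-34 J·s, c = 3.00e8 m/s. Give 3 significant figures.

Planck force: F_P = c⁴/G = 1.21e44 N
atomic unit of force: F_au = E_h/a₀ = m_e²e⁶/((4πε₀)³ℏ⁴) = 8.33e-8 N
1.86e-3 × 1.21e44 / 8.33e-8 = 2.71e48

2.71e48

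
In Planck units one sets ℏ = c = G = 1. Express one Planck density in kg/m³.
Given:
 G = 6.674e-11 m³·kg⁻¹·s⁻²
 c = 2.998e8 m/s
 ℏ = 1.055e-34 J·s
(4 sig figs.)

ρ_P = c⁵/(ℏG²)
  = 2.422e42 / 4.699e-55
  = 5.154e96 kg/m³

5.154e96 kg/m³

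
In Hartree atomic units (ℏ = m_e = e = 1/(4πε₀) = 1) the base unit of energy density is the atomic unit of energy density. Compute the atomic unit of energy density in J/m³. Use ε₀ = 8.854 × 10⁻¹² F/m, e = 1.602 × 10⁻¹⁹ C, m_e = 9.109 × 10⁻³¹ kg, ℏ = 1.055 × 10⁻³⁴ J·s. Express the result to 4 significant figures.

2.929 × 10¹³ J/m³

u_au = E_h/a₀³ = m_e⁴e¹⁰/((4πε₀)⁵ℏ⁸)
E_h = 4.354 × 10⁻¹⁸ J
a₀ = 5.297 × 10⁻¹¹ m
E_h/a₀³ = 2.929 × 10¹³ J/m³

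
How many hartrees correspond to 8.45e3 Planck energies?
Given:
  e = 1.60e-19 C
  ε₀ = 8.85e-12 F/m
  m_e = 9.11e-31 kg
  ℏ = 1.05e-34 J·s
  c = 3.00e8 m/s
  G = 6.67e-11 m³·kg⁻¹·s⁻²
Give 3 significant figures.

3.77e30

Planck energy: E_P = √(ℏc⁵/G) = 1.96e9 J
hartree: E_h = m_e e⁴/(4πε₀ℏ)² = 4.38e-18 J
8.45e3 × 1.96e9 / 4.38e-18 = 3.77e30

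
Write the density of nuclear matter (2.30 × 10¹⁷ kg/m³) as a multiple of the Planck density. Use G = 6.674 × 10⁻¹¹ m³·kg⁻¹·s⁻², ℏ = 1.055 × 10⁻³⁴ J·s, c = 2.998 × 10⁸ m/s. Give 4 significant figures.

Planck density: ρ_P = c⁵/(ℏG²) = 5.154 × 10⁹⁶ kg/m³.
2.30 × 10¹⁷ / 5.154 × 10⁹⁶ = 4.463 × 10⁻⁸⁰

4.463 × 10⁻⁸⁰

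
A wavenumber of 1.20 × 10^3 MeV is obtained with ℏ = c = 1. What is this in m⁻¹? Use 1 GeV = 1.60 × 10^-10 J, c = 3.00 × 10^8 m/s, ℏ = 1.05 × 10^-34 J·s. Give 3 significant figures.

Inverse length is [E]/(ℏc).
1 GeV → 1/(ℏc) × (1 GeV in J) = 5.08 × 10^15 m⁻¹.
Convert the energy scale: 1.20 × 10^3 MeV = 1.20 GeV.
Result: 1.20 × 5.08 × 10^15 = 6.10 × 10^15 m⁻¹.

6.10 × 10^15 m⁻¹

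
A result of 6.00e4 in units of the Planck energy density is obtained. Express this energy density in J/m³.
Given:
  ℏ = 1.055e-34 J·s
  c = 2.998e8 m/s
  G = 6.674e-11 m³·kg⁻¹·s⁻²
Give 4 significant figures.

One Planck energy density: u_P = c⁷/(ℏG²) = 4.632e113 J/m³.
6.00e4 × 4.632e113 J/m³ = 2.779e118 J/m³

2.779e118 J/m³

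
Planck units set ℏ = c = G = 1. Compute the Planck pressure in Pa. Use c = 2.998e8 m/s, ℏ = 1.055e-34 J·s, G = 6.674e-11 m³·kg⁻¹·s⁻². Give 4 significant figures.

Dimensional analysis gives p_P = c⁷/(ℏG²).
  = 2.177e59 / 4.699e-55
  = 4.632e113 Pa

4.632e113 Pa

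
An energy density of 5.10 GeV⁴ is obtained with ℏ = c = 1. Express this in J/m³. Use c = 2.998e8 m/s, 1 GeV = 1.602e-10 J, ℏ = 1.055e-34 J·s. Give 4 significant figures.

[E]/[L]³ = [E]⁴/(ℏc)³; restore (ℏc)⁻³.
1 GeV⁴ → 1/(ℏc)³ × (1 GeV in J)⁴ = 2.082e37 J/m³.
Result: 5.10 × 2.082e37 = 1.062e38 J/m³.

1.062e38 J/m³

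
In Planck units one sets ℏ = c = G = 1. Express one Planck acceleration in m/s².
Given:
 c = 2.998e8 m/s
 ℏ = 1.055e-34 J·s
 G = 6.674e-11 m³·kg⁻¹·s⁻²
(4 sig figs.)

5.560e51 m/s²

a_P = √(c⁷/(ℏG))
  = √(3.092e103)
  = 5.560e51 m/s²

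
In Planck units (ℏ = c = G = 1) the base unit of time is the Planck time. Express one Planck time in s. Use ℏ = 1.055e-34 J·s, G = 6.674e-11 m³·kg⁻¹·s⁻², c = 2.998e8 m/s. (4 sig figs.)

5.392e-44 s

t_P = √(ℏG/c⁵)
  = √(2.907e-87)
  = 5.392e-44 s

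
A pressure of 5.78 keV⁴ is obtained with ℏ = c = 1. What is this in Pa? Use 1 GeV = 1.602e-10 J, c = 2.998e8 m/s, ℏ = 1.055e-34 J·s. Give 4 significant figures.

1.203e14 Pa

Pressure is [E]/[L]³ = [E]⁴/(ℏc)³.
1 GeV⁴ → 1/(ℏc)³ × (1 GeV in J)⁴ = 2.082e37 Pa.
Convert the energy scale: 5.78 keV⁴ = 5.78e-24 GeV⁴.
Result: 5.78e-24 × 2.082e37 = 1.203e14 Pa.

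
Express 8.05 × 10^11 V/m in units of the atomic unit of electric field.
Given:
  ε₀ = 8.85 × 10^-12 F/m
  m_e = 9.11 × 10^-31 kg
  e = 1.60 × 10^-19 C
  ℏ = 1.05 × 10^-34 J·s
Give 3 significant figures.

atomic unit of electric field: E_au = E_h/(e a₀) = m_e²e⁵/((4πε₀)³ℏ⁴) = 5.20 × 10^11 V/m.
8.05 × 10^11 / 5.20 × 10^11 = 1.55

1.55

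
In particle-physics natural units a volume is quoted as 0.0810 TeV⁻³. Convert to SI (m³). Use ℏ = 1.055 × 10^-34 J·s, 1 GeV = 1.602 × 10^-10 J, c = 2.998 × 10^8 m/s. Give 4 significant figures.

6.234 × 10^-58 m³

Volume is [L]³ = [E]⁻³·(ℏc)³.
1 GeV⁻³ → (ℏc)³ × (1 GeV in J)⁻³ = 7.696 × 10^-48 m³.
Convert the energy scale: 0.0810 TeV⁻³ = 8.10 × 10^-11 GeV⁻³.
Result: 8.10 × 10^-11 × 7.696 × 10^-48 = 6.234 × 10^-58 m³.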